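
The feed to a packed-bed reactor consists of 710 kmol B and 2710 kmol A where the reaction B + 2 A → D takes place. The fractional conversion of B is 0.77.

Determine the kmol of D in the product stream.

B reacted = 0.77 × 710 = 546.7 kmol; ν_B = −1, so ξ = 546.7/1 = 546.7 kmol.
Outlet amounts (n = n₀ + ν ξ):
  B: 710 − 1(546.7) = 163.3
  A: 2710 − 2(546.7) = 1617
  D: 0 + 1(546.7) = 546.7

547 kmol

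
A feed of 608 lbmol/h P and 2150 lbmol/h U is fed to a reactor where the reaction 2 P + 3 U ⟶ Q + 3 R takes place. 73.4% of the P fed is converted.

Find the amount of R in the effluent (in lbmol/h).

669 lbmol/h

P reacted = 0.734 × 608 = 446.3 lbmol/h; ν_P = −2, so ξ = 446.3/2 = 223.1 lbmol/h.
Outlet amounts (n = n₀ + ν ξ):
  P: 608 − 2(223.1) = 161.7
  U: 2150 − 3(223.1) = 1481
  Q: 0 + 1(223.1) = 223.1
  R: 0 + 3(223.1) = 669.4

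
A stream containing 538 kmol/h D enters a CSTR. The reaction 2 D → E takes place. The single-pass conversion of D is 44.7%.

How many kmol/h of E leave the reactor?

120 kmol/h

D reacted = 0.447 × 538 = 240.5 kmol/h; ν_D = −2, so ξ = 240.5/2 = 120.2 kmol/h.
Outlet amounts (n = n₀ + ν ξ):
  D: 538 − 2(120.2) = 297.5
  E: 0 + 1(120.2) = 120.2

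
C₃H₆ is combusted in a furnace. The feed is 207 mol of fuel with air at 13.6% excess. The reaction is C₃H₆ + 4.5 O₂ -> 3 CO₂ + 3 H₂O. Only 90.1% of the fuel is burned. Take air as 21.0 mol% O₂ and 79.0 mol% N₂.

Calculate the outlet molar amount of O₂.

219 mol

Stoichiometric O₂ = 4.5 × 207 = 931.5 mol; O₂ fed = 931.5 × 1.136 = 1058 mol.
N₂ fed = 1058 × 79/21 = 3981 mol.
Fuel reacted = 0.901 × 207 → ξ = 186.5 mol.
Outlet (n = n₀ + ν ξ):
  C₃H₆: 207 − 1(186.5) = 20.49
  O₂: 1058 − 4.5(186.5) = 218.9
  N₂: 3981 (inert)
  CO₂: 0 + 3(186.5) = 559.5
  H₂O: 0 + 3(186.5) = 559.5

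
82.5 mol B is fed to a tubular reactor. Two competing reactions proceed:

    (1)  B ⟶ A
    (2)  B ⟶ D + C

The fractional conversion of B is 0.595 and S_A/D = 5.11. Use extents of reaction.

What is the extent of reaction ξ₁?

ξ₁ = 41.1 mol

Conversion of B: B consumed = 0.595 × 82.5 = 49.09 mol = 1ξ₁ + 1ξ₂.
Selectivity: 1ξ₁ / (1ξ₂) = 5.11 → ξ₁ = 5.11 ξ₂.
Substitute: (1·5.11 + 1) ξ₂ = 49.09 → ξ₂ = 8.034 mol, ξ₁ = 41.05 mol.
Outlet amounts (n = n₀ + Σ ν·ξ):
  B: 82.5 − 1(41.05) − 1(8.034) = 33.41
  A: 0 + 1(41.05) = 41.05
  D: 0 + 1(8.034) = 8.034
  C: 0 + 1(8.034) = 8.034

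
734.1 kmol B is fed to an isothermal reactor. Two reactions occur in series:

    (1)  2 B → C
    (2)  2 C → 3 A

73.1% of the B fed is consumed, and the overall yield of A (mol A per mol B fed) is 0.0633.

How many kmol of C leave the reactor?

Conversion of B: B consumed = 2ξ₁ = 0.731 × 734.1 → ξ₁ = 268.3 kmol.
Yield of A: 3ξ₂ / 734.1 = 0.0633 → ξ₂ = 15.49 kmol.
Outlet amounts (n = n₀ + Σ ν·ξ):
  B: 734.1 − 2(268.3) = 197.5
  C: 0 + 1(268.3) − 2(15.49) = 237.3
  A: 0 + 3(15.49) = 46.47

237 kmol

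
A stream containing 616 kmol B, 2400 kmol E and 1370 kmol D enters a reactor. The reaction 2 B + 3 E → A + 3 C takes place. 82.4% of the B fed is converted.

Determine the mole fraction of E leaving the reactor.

0.397

B reacted = 0.824 × 616 = 507.6 kmol; ν_B = −2, so ξ = 507.6/2 = 253.8 kmol.
Outlet amounts (n = n₀ + ν ξ):
  B: 616 − 2(253.8) = 108.4
  E: 2400 − 3(253.8) = 1639
  A: 0 + 1(253.8) = 253.8
  C: 0 + 3(253.8) = 761.4
  D: 1370 (inert)
Total out = 4132 kmol; y_E = 1639 / 4132 = 0.3965.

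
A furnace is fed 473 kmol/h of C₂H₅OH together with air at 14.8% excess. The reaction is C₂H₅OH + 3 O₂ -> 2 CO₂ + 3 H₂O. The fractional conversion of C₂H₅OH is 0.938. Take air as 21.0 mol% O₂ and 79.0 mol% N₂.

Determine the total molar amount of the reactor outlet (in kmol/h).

8670 kmol/h

Stoichiometric O₂ = 3 × 473 = 1419 kmol/h; O₂ fed = 1419 × 1.148 = 1629 kmol/h.
N₂ fed = 1629 × 79/21 = 6128 kmol/h.
Fuel reacted = 0.938 × 473 → ξ = 443.7 kmol/h.
Outlet (n = n₀ + ν ξ):
  C₂H₅OH: 473 − 1(443.7) = 29.33
  O₂: 1629 − 3(443.7) = 298
  N₂: 6128 (inert)
  CO₂: 0 + 2(443.7) = 887.3
  H₂O: 0 + 3(443.7) = 1331
Total out = 29.33 + 298 + 6128 + 887.3 + 1331 = 8674 kmol/h.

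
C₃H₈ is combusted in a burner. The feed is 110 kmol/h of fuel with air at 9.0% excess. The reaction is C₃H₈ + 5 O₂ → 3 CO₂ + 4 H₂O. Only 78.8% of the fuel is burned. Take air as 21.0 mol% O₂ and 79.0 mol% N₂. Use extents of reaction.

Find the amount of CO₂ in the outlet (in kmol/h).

Stoichiometric O₂ = 5 × 110 = 550 kmol/h; O₂ fed = 550 × 1.090 = 599.5 kmol/h.
N₂ fed = 599.5 × 79/21 = 2255 kmol/h.
Fuel reacted = 0.788 × 110 → ξ = 86.68 kmol/h.
Outlet (n = n₀ + ν ξ):
  C₃H₈: 110 − 1(86.68) = 23.32
  O₂: 599.5 − 5(86.68) = 166.1
  N₂: 2255 (inert)
  CO₂: 0 + 3(86.68) = 260
  H₂O: 0 + 4(86.68) = 346.7

260 kmol/h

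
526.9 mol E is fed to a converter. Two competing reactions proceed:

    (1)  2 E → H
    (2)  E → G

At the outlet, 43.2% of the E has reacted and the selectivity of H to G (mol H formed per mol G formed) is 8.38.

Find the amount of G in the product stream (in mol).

Conversion of E: E consumed = 0.432 × 526.9 = 227.6 mol = 2ξ₁ + 1ξ₂.
Selectivity: 1ξ₁ / (1ξ₂) = 8.38 → ξ₁ = 8.38 ξ₂.
Substitute: (2·8.38 + 1) ξ₂ = 227.6 → ξ₂ = 12.82 mol, ξ₁ = 107.4 mol.
Outlet amounts (n = n₀ + Σ ν·ξ):
  E: 526.9 − 2(107.4) − 1(12.82) = 299.3
  H: 0 + 1(107.4) = 107.4
  G: 0 + 1(12.82) = 12.82

12.8 mol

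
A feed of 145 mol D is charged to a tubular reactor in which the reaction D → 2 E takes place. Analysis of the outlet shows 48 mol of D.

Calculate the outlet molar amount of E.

194 mol

For D: n = n₀ − 1ξ → 48 = 145 − 1ξ, giving ξ = 97 mol.
Outlet amounts (n = n₀ + ν ξ):
  D: 145 − 1(97) = 48
  E: 0 + 2(97) = 194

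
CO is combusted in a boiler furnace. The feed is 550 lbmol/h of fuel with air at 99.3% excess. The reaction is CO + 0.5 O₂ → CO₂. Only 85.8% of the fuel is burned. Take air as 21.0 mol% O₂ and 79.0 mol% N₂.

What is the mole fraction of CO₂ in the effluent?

0.161

Stoichiometric O₂ = 0.5 × 550 = 275 lbmol/h; O₂ fed = 275 × 1.993 = 548.1 lbmol/h.
N₂ fed = 548.1 × 79/21 = 2062 lbmol/h.
Fuel reacted = 0.858 × 550 → ξ = 471.9 lbmol/h.
Outlet (n = n₀ + ν ξ):
  CO: 550 − 1(471.9) = 78.1
  O₂: 548.1 − 0.5(471.9) = 312.1
  N₂: 2062 (inert)
  CO₂: 0 + 1(471.9) = 471.9
Total out = 2924 lbmol/h; y_CO₂ = 471.9 / 2924 = 0.1614.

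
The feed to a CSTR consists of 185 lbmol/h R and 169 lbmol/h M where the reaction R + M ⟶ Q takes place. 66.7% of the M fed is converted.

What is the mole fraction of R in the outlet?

M reacted = 0.667 × 169 = 112.7 lbmol/h; ν_M = −1, so ξ = 112.7/1 = 112.7 lbmol/h.
Outlet amounts (n = n₀ + ν ξ):
  R: 185 − 1(112.7) = 72.28
  M: 169 − 1(112.7) = 56.28
  Q: 0 + 1(112.7) = 112.7
Total out = 241.3 lbmol/h; y_R = 72.28 / 241.3 = 0.2996.

0.3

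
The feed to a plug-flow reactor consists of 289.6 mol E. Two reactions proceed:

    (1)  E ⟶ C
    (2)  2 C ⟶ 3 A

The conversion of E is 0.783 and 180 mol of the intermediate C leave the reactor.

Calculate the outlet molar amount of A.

Conversion of E: E consumed = 1ξ₁ = 0.783 × 289.6 → ξ₁ = 226.8 mol.
C balance: n_C = 0 + 1ξ₁ − 2ξ₂ = 180 → ξ₂ = (1·226.8 − 180)/2 = 23.38 mol.
Outlet amounts (n = n₀ + Σ ν·ξ):
  E: 289.6 − 1(226.8) = 62.84
  C: 0 + 1(226.8) − 2(23.38) = 180
  A: 0 + 3(23.38) = 70.14

70.1 mol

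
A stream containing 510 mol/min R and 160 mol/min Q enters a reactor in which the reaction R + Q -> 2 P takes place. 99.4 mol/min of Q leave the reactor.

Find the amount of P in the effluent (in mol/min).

121 mol/min

For Q: n = n₀ − 1ξ → 99.4 = 160 − 1ξ, giving ξ = 60.6 mol/min.
Outlet amounts (n = n₀ + ν ξ):
  R: 510 − 1(60.6) = 449.4
  Q: 160 − 1(60.6) = 99.4
  P: 0 + 2(60.6) = 121.2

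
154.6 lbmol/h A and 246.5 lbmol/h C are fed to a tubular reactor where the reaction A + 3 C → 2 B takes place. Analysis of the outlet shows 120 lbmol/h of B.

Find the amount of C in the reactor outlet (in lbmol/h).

For B: n = n₀ + 2ξ → 120 = 0 + 2ξ, giving ξ = 60 lbmol/h.
Outlet amounts (n = n₀ + ν ξ):
  A: 154.6 − 1(60) = 94.6
  C: 246.5 − 3(60) = 66.5
  B: 0 + 2(60) = 120

66.5 lbmol/h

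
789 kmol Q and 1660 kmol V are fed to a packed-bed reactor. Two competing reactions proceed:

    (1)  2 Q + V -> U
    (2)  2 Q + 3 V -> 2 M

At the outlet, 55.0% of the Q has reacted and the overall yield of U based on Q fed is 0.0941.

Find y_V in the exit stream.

0.618

Yield of U: 1ξ₁ / 789 = 0.0941 → ξ₁ = 74.24 kmol.
Conversion of Q: 2ξ₁ + 2ξ₂ = 0.55 × 789 = 434 → ξ₂ = 142.7 kmol.
Outlet amounts (n = n₀ + Σ ν·ξ):
  Q: 789 − 2(74.24) − 2(142.7) = 355
  V: 1660 − 1(74.24) − 3(142.7) = 1158
  U: 0 + 1(74.24) = 74.24
  M: 0 + 2(142.7) = 285.5
Total out = 1872 kmol; y_V = 1158 / 1872 = 0.6183.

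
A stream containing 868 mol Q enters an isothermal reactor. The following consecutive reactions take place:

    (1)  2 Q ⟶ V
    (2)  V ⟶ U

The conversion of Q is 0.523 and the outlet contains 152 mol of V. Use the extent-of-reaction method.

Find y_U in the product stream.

Conversion of Q: Q consumed = 2ξ₁ = 0.523 × 868 → ξ₁ = 227 mol.
V balance: n_V = 0 + 1ξ₁ − 1ξ₂ = 152 → ξ₂ = (1·227 − 152)/1 = 74.98 mol.
Outlet amounts (n = n₀ + Σ ν·ξ):
  Q: 868 − 2(227) = 414
  V: 0 + 1(227) − 1(74.98) = 152
  U: 0 + 1(74.98) = 74.98
Total out = 641 mol; y_U = 74.98 / 641 = 0.117.

0.117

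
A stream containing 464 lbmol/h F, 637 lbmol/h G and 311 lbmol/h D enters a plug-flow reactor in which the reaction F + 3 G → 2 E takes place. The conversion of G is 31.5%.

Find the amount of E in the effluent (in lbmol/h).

134 lbmol/h

G reacted = 0.315 × 637 = 200.7 lbmol/h; ν_G = −3, so ξ = 200.7/3 = 66.89 lbmol/h.
Outlet amounts (n = n₀ + ν ξ):
  F: 464 − 1(66.89) = 397.1
  G: 637 − 3(66.89) = 436.3
  E: 0 + 2(66.89) = 133.8
  D: 311 (inert)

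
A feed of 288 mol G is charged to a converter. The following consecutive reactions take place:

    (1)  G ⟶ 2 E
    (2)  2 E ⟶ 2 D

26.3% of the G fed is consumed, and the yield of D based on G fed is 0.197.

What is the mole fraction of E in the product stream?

0.26

Conversion of G: G consumed = 1ξ₁ = 0.263 × 288 → ξ₁ = 75.74 mol.
Yield of D: 2ξ₂ / 288 = 0.197 → ξ₂ = 28.37 mol.
Outlet amounts (n = n₀ + Σ ν·ξ):
  G: 288 − 1(75.74) = 212.3
  E: 0 + 2(75.74) − 2(28.37) = 94.75
  D: 0 + 2(28.37) = 56.74
Total out = 363.7 mol; y_E = 94.75 / 363.7 = 0.2605.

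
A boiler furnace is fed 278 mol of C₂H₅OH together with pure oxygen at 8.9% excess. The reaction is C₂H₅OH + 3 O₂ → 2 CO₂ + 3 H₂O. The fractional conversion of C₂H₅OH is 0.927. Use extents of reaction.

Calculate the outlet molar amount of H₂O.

Stoichiometric O₂ = 3 × 278 = 834 mol; O₂ fed = 834 × 1.089 = 908.2 mol.
Fuel reacted = 0.927 × 278 → ξ = 257.7 mol.
Outlet (n = n₀ + ν ξ):
  C₂H₅OH: 278 − 1(257.7) = 20.29
  O₂: 908.2 − 3(257.7) = 135.1
  CO₂: 0 + 2(257.7) = 515.4
  H₂O: 0 + 3(257.7) = 773.1

773 mol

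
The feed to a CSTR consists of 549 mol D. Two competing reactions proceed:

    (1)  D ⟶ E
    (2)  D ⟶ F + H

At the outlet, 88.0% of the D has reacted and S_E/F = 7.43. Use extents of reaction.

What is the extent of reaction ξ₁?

ξ₁ = 426 mol

Conversion of D: D consumed = 0.88 × 549 = 483.1 mol = 1ξ₁ + 1ξ₂.
Selectivity: 1ξ₁ / (1ξ₂) = 7.43 → ξ₁ = 7.43 ξ₂.
Substitute: (1·7.43 + 1) ξ₂ = 483.1 → ξ₂ = 57.31 mol, ξ₁ = 425.8 mol.
Outlet amounts (n = n₀ + Σ ν·ξ):
  D: 549 − 1(425.8) − 1(57.31) = 65.88
  E: 0 + 1(425.8) = 425.8
  F: 0 + 1(57.31) = 57.31
  H: 0 + 1(57.31) = 57.31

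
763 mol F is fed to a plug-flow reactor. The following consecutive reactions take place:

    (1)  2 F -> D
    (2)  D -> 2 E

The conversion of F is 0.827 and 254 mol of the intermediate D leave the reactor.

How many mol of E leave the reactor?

123 mol

Conversion of F: F consumed = 2ξ₁ = 0.827 × 763 → ξ₁ = 315.5 mol.
D balance: n_D = 0 + 1ξ₁ − 1ξ₂ = 254 → ξ₂ = (1·315.5 − 254)/1 = 61.5 mol.
Outlet amounts (n = n₀ + Σ ν·ξ):
  F: 763 − 2(315.5) = 132
  D: 0 + 1(315.5) − 1(61.5) = 254
  E: 0 + 2(61.5) = 123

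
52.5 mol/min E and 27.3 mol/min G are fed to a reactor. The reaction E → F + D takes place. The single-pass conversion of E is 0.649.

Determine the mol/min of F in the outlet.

E reacted = 0.649 × 52.5 = 34.07 mol/min; ν_E = −1, so ξ = 34.07/1 = 34.07 mol/min.
Outlet amounts (n = n₀ + ν ξ):
  E: 52.5 − 1(34.07) = 18.43
  F: 0 + 1(34.07) = 34.07
  D: 0 + 1(34.07) = 34.07
  G: 27.3 (inert)

34.1 mol/min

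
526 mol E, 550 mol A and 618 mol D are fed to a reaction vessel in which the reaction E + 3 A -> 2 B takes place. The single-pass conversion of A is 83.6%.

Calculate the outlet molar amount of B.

307 mol

A reacted = 0.836 × 550 = 459.8 mol; ν_A = −3, so ξ = 459.8/3 = 153.3 mol.
Outlet amounts (n = n₀ + ν ξ):
  E: 526 − 1(153.3) = 372.7
  A: 550 − 3(153.3) = 90.2
  B: 0 + 2(153.3) = 306.5
  D: 618 (inert)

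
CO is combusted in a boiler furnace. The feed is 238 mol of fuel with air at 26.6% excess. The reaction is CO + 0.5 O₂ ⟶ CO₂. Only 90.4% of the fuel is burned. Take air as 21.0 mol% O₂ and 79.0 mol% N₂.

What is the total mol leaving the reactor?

Stoichiometric O₂ = 0.5 × 238 = 119 mol; O₂ fed = 119 × 1.266 = 150.7 mol.
N₂ fed = 150.7 × 79/21 = 566.7 mol.
Fuel reacted = 0.904 × 238 → ξ = 215.2 mol.
Outlet (n = n₀ + ν ξ):
  CO: 238 − 1(215.2) = 22.85
  O₂: 150.7 − 0.5(215.2) = 43.08
  N₂: 566.7 (inert)
  CO₂: 0 + 1(215.2) = 215.2
Total out = 22.85 + 43.08 + 566.7 + 215.2 = 847.8 mol.

848 mol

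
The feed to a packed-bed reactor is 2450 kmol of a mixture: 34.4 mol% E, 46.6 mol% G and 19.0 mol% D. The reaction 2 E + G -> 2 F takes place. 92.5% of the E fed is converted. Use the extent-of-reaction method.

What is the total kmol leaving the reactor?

2060 kmol

E reacted = 0.925 × 842.8 = 779.6 kmol; ν_E = −2, so ξ = 779.6/2 = 389.8 kmol.
Outlet amounts (n = n₀ + ν ξ):
  E: 842.8 − 2(389.8) = 63.21
  G: 1142 − 1(389.8) = 751.9
  F: 0 + 2(389.8) = 779.6
  D: 465.5 (inert)
Total out = 63.21 + 751.9 + 779.6 + 465.5 = 2060 kmol.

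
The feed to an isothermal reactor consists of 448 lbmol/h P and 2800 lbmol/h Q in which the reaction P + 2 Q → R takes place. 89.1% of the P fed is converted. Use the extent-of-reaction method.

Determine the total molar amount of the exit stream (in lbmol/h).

2450 lbmol/h

P reacted = 0.891 × 448 = 399.2 lbmol/h; ν_P = −1, so ξ = 399.2/1 = 399.2 lbmol/h.
Outlet amounts (n = n₀ + ν ξ):
  P: 448 − 1(399.2) = 48.83
  Q: 2800 − 2(399.2) = 2002
  R: 0 + 1(399.2) = 399.2
Total out = 48.83 + 2002 + 399.2 = 2450 lbmol/h.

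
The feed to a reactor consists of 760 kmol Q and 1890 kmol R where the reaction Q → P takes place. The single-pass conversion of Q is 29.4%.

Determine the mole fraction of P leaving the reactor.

Q reacted = 0.294 × 760 = 223.4 kmol; ν_Q = −1, so ξ = 223.4/1 = 223.4 kmol.
Outlet amounts (n = n₀ + ν ξ):
  Q: 760 − 1(223.4) = 536.6
  P: 0 + 1(223.4) = 223.4
  R: 1890 (inert)
Total out = 2650 kmol; y_P = 223.4 / 2650 = 0.08432.

0.0843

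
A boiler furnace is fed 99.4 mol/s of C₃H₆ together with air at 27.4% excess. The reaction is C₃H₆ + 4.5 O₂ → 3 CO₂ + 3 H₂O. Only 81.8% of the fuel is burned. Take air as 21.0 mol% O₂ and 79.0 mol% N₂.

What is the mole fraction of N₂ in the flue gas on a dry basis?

Stoichiometric O₂ = 4.5 × 99.4 = 447.3 mol/s; O₂ fed = 447.3 × 1.274 = 569.9 mol/s.
N₂ fed = 569.9 × 79/21 = 2144 mol/s.
Fuel reacted = 0.818 × 99.4 → ξ = 81.31 mol/s.
Outlet (n = n₀ + ν ξ):
  C₃H₆: 99.4 − 1(81.31) = 18.09
  O₂: 569.9 − 4.5(81.31) = 204
  N₂: 2144 (inert)
  CO₂: 0 + 3(81.31) = 243.9
  H₂O: 0 + 3(81.31) = 243.9
Dry total = 2610 mol/s; y_N₂ (dry) = 2144 / 2610 = 0.8214.

0.821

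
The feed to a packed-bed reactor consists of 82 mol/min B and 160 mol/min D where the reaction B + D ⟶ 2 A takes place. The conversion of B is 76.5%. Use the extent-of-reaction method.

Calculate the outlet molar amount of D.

97.3 mol/min

B reacted = 0.765 × 82 = 62.73 mol/min; ν_B = −1, so ξ = 62.73/1 = 62.73 mol/min.
Outlet amounts (n = n₀ + ν ξ):
  B: 82 − 1(62.73) = 19.27
  D: 160 − 1(62.73) = 97.27
  A: 0 + 2(62.73) = 125.5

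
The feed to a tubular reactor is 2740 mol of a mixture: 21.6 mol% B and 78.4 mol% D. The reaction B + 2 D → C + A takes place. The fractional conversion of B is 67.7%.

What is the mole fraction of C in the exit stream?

B reacted = 0.677 × 591.8 = 400.7 mol; ν_B = −1, so ξ = 400.7/1 = 400.7 mol.
Outlet amounts (n = n₀ + ν ξ):
  B: 591.8 − 1(400.7) = 191.2
  D: 2148 − 2(400.7) = 1347
  C: 0 + 1(400.7) = 400.7
  A: 0 + 1(400.7) = 400.7
Total out = 2339 mol; y_C = 400.7 / 2339 = 0.1713.

0.171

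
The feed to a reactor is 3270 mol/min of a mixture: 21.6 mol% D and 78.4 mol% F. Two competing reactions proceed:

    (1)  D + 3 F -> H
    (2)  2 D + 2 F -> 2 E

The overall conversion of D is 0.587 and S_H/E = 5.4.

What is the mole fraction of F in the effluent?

Conversion of D: D consumed = 0.587 × 706.3 = 414.6 mol/min = 1ξ₁ + 2ξ₂.
Selectivity: 1ξ₁ / (2ξ₂) = 5.4 → ξ₁ = 10.8 ξ₂.
Substitute: (1·10.8 + 2) ξ₂ = 414.6 → ξ₂ = 32.39 mol/min, ξ₁ = 349.8 mol/min.
Outlet amounts (n = n₀ + Σ ν·ξ):
  D: 706.3 − 1(349.8) − 2(32.39) = 291.7
  F: 2564 − 3(349.8) − 2(32.39) = 1449
  H: 0 + 1(349.8) = 349.8
  E: 0 + 2(32.39) = 64.78
Total out = 2156 mol/min; y_F = 1449 / 2156 = 0.6724.

0.672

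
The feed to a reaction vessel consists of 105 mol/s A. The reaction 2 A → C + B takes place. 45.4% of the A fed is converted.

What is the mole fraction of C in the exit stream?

A reacted = 0.454 × 105 = 47.67 mol/s; ν_A = −2, so ξ = 47.67/2 = 23.84 mol/s.
Outlet amounts (n = n₀ + ν ξ):
  A: 105 − 2(23.84) = 57.33
  C: 0 + 1(23.84) = 23.84
  B: 0 + 1(23.84) = 23.84
Total out = 105 mol/s; y_C = 23.84 / 105 = 0.227.

0.227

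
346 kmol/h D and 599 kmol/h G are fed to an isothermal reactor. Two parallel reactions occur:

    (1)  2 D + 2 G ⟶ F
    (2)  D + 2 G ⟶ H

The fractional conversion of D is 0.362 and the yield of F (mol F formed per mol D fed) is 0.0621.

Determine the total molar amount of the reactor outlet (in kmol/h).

716 kmol/h

Yield of F: 1ξ₁ / 346 = 0.0621 → ξ₁ = 21.49 kmol/h.
Conversion of D: 2ξ₁ + 1ξ₂ = 0.362 × 346 = 125.3 → ξ₂ = 82.28 kmol/h.
Outlet amounts (n = n₀ + Σ ν·ξ):
  D: 346 − 2(21.49) − 1(82.28) = 220.7
  G: 599 − 2(21.49) − 2(82.28) = 391.5
  F: 0 + 1(21.49) = 21.49
  H: 0 + 1(82.28) = 82.28
Total out = 220.7 + 391.5 + 21.49 + 82.28 = 716 kmol/h.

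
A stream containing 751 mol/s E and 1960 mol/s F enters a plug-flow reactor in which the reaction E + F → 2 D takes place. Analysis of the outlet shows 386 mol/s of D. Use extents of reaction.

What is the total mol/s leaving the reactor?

2710 mol/s

For D: n = n₀ + 2ξ → 386 = 0 + 2ξ, giving ξ = 193 mol/s.
Outlet amounts (n = n₀ + ν ξ):
  E: 751 − 1(193) = 558
  F: 1960 − 1(193) = 1767
  D: 0 + 2(193) = 386
Total out = 558 + 1767 + 386 = 2711 mol/s.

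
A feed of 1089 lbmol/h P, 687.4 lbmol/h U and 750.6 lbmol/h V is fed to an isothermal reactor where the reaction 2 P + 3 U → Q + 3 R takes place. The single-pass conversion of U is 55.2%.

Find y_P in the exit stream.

U reacted = 0.552 × 687.4 = 379.4 lbmol/h; ν_U = −3, so ξ = 379.4/3 = 126.5 lbmol/h.
Outlet amounts (n = n₀ + ν ξ):
  P: 1089 − 2(126.5) = 836
  U: 687.4 − 3(126.5) = 308
  Q: 0 + 1(126.5) = 126.5
  R: 0 + 3(126.5) = 379.4
  V: 750.6 (inert)
Total out = 2401 lbmol/h; y_P = 836 / 2401 = 0.3483.

0.348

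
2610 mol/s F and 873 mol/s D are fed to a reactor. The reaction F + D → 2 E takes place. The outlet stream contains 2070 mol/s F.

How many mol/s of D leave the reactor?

333 mol/s

For F: n = n₀ − 1ξ → 2070 = 2610 − 1ξ, giving ξ = 540 mol/s.
Outlet amounts (n = n₀ + ν ξ):
  F: 2610 − 1(540) = 2070
  D: 873 − 1(540) = 333
  E: 0 + 2(540) = 1080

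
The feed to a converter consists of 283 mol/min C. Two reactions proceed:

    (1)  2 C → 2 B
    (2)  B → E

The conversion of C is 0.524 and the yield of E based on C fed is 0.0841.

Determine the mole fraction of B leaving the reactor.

Conversion of C: C consumed = 2ξ₁ = 0.524 × 283 → ξ₁ = 74.15 mol/min.
Yield of E: 1ξ₂ / 283 = 0.0841 → ξ₂ = 23.8 mol/min.
Outlet amounts (n = n₀ + Σ ν·ξ):
  C: 283 − 2(74.15) = 134.7
  B: 0 + 2(74.15) − 1(23.8) = 124.5
  E: 0 + 1(23.8) = 23.8
Total out = 283 mol/min; y_B = 124.5 / 283 = 0.4399.

0.44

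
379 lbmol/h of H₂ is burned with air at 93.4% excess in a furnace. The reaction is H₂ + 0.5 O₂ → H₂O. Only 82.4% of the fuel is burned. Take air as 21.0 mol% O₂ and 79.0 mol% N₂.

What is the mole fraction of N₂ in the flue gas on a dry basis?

Stoichiometric O₂ = 0.5 × 379 = 189.5 lbmol/h; O₂ fed = 189.5 × 1.934 = 366.5 lbmol/h.
N₂ fed = 366.5 × 79/21 = 1379 lbmol/h.
Fuel reacted = 0.824 × 379 → ξ = 312.3 lbmol/h.
Outlet (n = n₀ + ν ξ):
  H₂: 379 − 1(312.3) = 66.7
  O₂: 366.5 − 0.5(312.3) = 210.3
  N₂: 1379 (inert)
  H₂O: 0 + 1(312.3) = 312.3
Dry total = 1656 lbmol/h; y_N₂ (dry) = 1379 / 1656 = 0.8327.

0.833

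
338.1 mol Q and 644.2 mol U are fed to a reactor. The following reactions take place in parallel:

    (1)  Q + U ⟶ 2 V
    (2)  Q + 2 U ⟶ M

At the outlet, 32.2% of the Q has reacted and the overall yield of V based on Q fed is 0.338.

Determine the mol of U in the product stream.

484 mol

Yield of V: 2ξ₁ / 338.1 = 0.338 → ξ₁ = 57.14 mol.
Conversion of Q: 1ξ₁ + 1ξ₂ = 0.322 × 338.1 = 108.9 → ξ₂ = 51.73 mol.
Outlet amounts (n = n₀ + Σ ν·ξ):
  Q: 338.1 − 1(57.14) − 1(51.73) = 229.2
  U: 644.2 − 1(57.14) − 2(51.73) = 483.6
  V: 0 + 2(57.14) = 114.3
  M: 0 + 1(51.73) = 51.73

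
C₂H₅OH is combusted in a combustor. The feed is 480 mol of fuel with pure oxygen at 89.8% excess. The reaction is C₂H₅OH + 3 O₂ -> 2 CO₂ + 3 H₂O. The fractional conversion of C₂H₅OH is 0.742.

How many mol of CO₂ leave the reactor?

Stoichiometric O₂ = 3 × 480 = 1440 mol; O₂ fed = 1440 × 1.898 = 2733 mol.
Fuel reacted = 0.742 × 480 → ξ = 356.2 mol.
Outlet (n = n₀ + ν ξ):
  C₂H₅OH: 480 − 1(356.2) = 123.8
  O₂: 2733 − 3(356.2) = 1665
  CO₂: 0 + 2(356.2) = 712.3
  H₂O: 0 + 3(356.2) = 1068

712 mol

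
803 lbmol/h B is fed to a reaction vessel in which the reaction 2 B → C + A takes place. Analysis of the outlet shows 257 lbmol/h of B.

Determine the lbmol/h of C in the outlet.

273 lbmol/h

For B: n = n₀ − 2ξ → 257 = 803 − 2ξ, giving ξ = 273 lbmol/h.
Outlet amounts (n = n₀ + ν ξ):
  B: 803 − 2(273) = 257
  C: 0 + 1(273) = 273
  A: 0 + 1(273) = 273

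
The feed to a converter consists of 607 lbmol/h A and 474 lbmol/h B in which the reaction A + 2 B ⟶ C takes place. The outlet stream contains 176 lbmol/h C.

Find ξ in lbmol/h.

For C: n = n₀ + 1ξ → 176 = 0 + 1ξ, giving ξ = 176 lbmol/h.
Outlet amounts (n = n₀ + ν ξ):
  A: 607 − 1(176) = 431
  B: 474 − 2(176) = 122
  C: 0 + 1(176) = 176

ξ = 176 lbmol/h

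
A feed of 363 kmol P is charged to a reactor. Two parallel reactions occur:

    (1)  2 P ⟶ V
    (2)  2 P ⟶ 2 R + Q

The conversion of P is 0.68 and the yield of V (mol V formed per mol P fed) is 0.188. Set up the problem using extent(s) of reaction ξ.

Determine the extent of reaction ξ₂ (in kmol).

ξ₂ = 55.2 kmol

Yield of V: 1ξ₁ / 363 = 0.188 → ξ₁ = 68.24 kmol.
Conversion of P: 2ξ₁ + 2ξ₂ = 0.68 × 363 = 246.8 → ξ₂ = 55.18 kmol.
Outlet amounts (n = n₀ + Σ ν·ξ):
  P: 363 − 2(68.24) − 2(55.18) = 116.2
  V: 0 + 1(68.24) = 68.24
  R: 0 + 2(55.18) = 110.4
  Q: 0 + 1(55.18) = 55.18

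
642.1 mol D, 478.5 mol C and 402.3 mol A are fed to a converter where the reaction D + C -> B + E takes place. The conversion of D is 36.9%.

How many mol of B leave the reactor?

237 mol

D reacted = 0.369 × 642.1 = 236.9 mol; ν_D = −1, so ξ = 236.9/1 = 236.9 mol.
Outlet amounts (n = n₀ + ν ξ):
  D: 642.1 − 1(236.9) = 405.2
  C: 478.5 − 1(236.9) = 241.6
  B: 0 + 1(236.9) = 236.9
  E: 0 + 1(236.9) = 236.9
  A: 402.3 (inert)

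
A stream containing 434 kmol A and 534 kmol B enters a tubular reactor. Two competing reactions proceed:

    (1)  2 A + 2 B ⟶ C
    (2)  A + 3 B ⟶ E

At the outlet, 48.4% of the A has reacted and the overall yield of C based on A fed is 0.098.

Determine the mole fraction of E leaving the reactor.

0.269

Yield of C: 1ξ₁ / 434 = 0.098 → ξ₁ = 42.53 kmol.
Conversion of A: 2ξ₁ + 1ξ₂ = 0.484 × 434 = 210.1 → ξ₂ = 125 kmol.
Outlet amounts (n = n₀ + Σ ν·ξ):
  A: 434 − 2(42.53) − 1(125) = 223.9
  B: 534 − 2(42.53) − 3(125) = 73.96
  C: 0 + 1(42.53) = 42.53
  E: 0 + 1(125) = 125
Total out = 465.4 kmol; y_E = 125 / 465.4 = 0.2686.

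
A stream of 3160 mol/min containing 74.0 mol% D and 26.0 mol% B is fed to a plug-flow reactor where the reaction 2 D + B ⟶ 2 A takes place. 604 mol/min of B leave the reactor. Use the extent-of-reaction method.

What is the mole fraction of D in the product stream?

0.647

For B: n = n₀ − 1ξ → 604 = 821.6 − 1ξ, giving ξ = 217.6 mol/min.
Outlet amounts (n = n₀ + ν ξ):
  D: 2338 − 2(217.6) = 1903
  B: 821.6 − 1(217.6) = 604
  A: 0 + 2(217.6) = 435.2
Total out = 2942 mol/min; y_D = 1903 / 2942 = 0.6468.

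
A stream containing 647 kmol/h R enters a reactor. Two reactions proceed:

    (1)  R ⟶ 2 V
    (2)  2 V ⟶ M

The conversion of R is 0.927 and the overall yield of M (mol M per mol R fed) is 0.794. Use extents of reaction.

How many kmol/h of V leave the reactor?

172 kmol/h

Conversion of R: R consumed = 1ξ₁ = 0.927 × 647 → ξ₁ = 599.8 kmol/h.
Yield of M: 1ξ₂ / 647 = 0.794 → ξ₂ = 513.7 kmol/h.
Outlet amounts (n = n₀ + Σ ν·ξ):
  R: 647 − 1(599.8) = 47.23
  V: 0 + 2(599.8) − 2(513.7) = 172.1
  M: 0 + 1(513.7) = 513.7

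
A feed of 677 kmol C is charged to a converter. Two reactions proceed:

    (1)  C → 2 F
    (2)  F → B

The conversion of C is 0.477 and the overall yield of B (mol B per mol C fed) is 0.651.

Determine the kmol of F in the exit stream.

Conversion of C: C consumed = 1ξ₁ = 0.477 × 677 → ξ₁ = 322.9 kmol.
Yield of B: 1ξ₂ / 677 = 0.651 → ξ₂ = 440.7 kmol.
Outlet amounts (n = n₀ + Σ ν·ξ):
  C: 677 − 1(322.9) = 354.1
  F: 0 + 2(322.9) − 1(440.7) = 205.1
  B: 0 + 1(440.7) = 440.7

205 kmol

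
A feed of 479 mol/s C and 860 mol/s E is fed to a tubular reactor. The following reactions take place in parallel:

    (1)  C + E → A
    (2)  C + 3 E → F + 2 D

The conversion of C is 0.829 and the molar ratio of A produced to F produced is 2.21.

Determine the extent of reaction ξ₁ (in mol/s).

ξ₁ = 273 mol/s

Conversion of C: C consumed = 0.829 × 479 = 397.1 mol/s = 1ξ₁ + 1ξ₂.
Selectivity: 1ξ₁ / (1ξ₂) = 2.21 → ξ₁ = 2.21 ξ₂.
Substitute: (1·2.21 + 1) ξ₂ = 397.1 → ξ₂ = 123.7 mol/s, ξ₁ = 273.4 mol/s.
Outlet amounts (n = n₀ + Σ ν·ξ):
  C: 479 − 1(273.4) − 1(123.7) = 81.91
  E: 860 − 1(273.4) − 3(123.7) = 215.5
  A: 0 + 1(273.4) = 273.4
  F: 0 + 1(123.7) = 123.7
  D: 0 + 2(123.7) = 247.4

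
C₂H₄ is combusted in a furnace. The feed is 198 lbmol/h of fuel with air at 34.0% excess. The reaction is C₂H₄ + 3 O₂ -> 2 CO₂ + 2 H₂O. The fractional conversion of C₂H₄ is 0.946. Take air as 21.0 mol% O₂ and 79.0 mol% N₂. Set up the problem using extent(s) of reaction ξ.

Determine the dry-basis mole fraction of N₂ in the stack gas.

0.829

Stoichiometric O₂ = 3 × 198 = 594 lbmol/h; O₂ fed = 594 × 1.340 = 796 lbmol/h.
N₂ fed = 796 × 79/21 = 2994 lbmol/h.
Fuel reacted = 0.946 × 198 → ξ = 187.3 lbmol/h.
Outlet (n = n₀ + ν ξ):
  C₂H₄: 198 − 1(187.3) = 10.69
  O₂: 796 − 3(187.3) = 234
  N₂: 2994 (inert)
  CO₂: 0 + 2(187.3) = 374.6
  H₂O: 0 + 2(187.3) = 374.6
Dry total = 3614 lbmol/h; y_N₂ (dry) = 2994 / 3614 = 0.8286.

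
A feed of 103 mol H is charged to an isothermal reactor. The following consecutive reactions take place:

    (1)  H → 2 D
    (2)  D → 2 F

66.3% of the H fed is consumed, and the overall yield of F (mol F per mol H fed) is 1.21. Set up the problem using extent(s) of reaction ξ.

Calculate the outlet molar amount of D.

74.3 mol

Conversion of H: H consumed = 1ξ₁ = 0.663 × 103 → ξ₁ = 68.29 mol.
Yield of F: 2ξ₂ / 103 = 1.21 → ξ₂ = 62.31 mol.
Outlet amounts (n = n₀ + Σ ν·ξ):
  H: 103 − 1(68.29) = 34.71
  D: 0 + 2(68.29) − 1(62.31) = 74.26
  F: 0 + 2(62.31) = 124.6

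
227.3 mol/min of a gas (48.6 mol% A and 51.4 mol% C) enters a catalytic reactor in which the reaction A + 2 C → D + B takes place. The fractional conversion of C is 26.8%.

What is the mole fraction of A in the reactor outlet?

C reacted = 0.268 × 116.8 = 31.31 mol/min; ν_C = −2, so ξ = 31.31/2 = 15.66 mol/min.
Outlet amounts (n = n₀ + ν ξ):
  A: 110.5 − 1(15.66) = 94.81
  C: 116.8 − 2(15.66) = 85.52
  D: 0 + 1(15.66) = 15.66
  B: 0 + 1(15.66) = 15.66
Total out = 211.6 mol/min; y_A = 94.81 / 211.6 = 0.448.

0.448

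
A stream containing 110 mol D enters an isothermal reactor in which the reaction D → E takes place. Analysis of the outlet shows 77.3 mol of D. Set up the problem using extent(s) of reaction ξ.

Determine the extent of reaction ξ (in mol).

For D: n = n₀ − 1ξ → 77.3 = 110 − 1ξ, giving ξ = 32.7 mol.
Outlet amounts (n = n₀ + ν ξ):
  D: 110 − 1(32.7) = 77.3
  E: 0 + 1(32.7) = 32.7

ξ = 32.7 mol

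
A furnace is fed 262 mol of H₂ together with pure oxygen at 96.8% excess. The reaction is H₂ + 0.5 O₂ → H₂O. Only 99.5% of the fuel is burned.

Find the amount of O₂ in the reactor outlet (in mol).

Stoichiometric O₂ = 0.5 × 262 = 131 mol; O₂ fed = 131 × 1.968 = 257.8 mol.
Fuel reacted = 0.995 × 262 → ξ = 260.7 mol.
Outlet (n = n₀ + ν ξ):
  H₂: 262 − 1(260.7) = 1.31
  O₂: 257.8 − 0.5(260.7) = 127.5
  H₂O: 0 + 1(260.7) = 260.7

127 mol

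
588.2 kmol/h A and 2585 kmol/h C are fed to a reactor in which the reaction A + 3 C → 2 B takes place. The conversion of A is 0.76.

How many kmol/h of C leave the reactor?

1240 kmol/h

A reacted = 0.76 × 588.2 = 447 kmol/h; ν_A = −1, so ξ = 447/1 = 447 kmol/h.
Outlet amounts (n = n₀ + ν ξ):
  A: 588.2 − 1(447) = 141.2
  C: 2585 − 3(447) = 1244
  B: 0 + 2(447) = 894.1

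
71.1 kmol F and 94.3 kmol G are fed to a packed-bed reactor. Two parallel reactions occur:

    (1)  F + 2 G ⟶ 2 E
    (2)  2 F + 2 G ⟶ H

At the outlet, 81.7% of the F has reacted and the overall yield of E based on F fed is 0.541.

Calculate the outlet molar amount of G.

Yield of E: 2ξ₁ / 71.1 = 0.541 → ξ₁ = 19.23 kmol.
Conversion of F: 1ξ₁ + 2ξ₂ = 0.817 × 71.1 = 58.09 → ξ₂ = 19.43 kmol.
Outlet amounts (n = n₀ + Σ ν·ξ):
  F: 71.1 − 1(19.23) − 2(19.43) = 13.01
  G: 94.3 − 2(19.23) − 2(19.43) = 16.98
  E: 0 + 2(19.23) = 38.47
  H: 0 + 1(19.43) = 19.43

17 kmol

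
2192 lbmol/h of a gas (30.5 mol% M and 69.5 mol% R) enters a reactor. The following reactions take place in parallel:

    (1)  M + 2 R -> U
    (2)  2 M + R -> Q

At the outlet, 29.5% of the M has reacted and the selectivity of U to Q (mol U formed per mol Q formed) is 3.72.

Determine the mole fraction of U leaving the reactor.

Conversion of M: M consumed = 0.295 × 668.6 = 197.2 lbmol/h = 1ξ₁ + 2ξ₂.
Selectivity: 1ξ₁ / (1ξ₂) = 3.72 → ξ₁ = 3.72 ξ₂.
Substitute: (1·3.72 + 2) ξ₂ = 197.2 → ξ₂ = 34.48 lbmol/h, ξ₁ = 128.3 lbmol/h.
Outlet amounts (n = n₀ + Σ ν·ξ):
  M: 668.6 − 1(128.3) − 2(34.48) = 471.3
  R: 1523 − 2(128.3) − 1(34.48) = 1232
  U: 0 + 1(128.3) = 128.3
  Q: 0 + 1(34.48) = 34.48
Total out = 1867 lbmol/h; y_U = 128.3 / 1867 = 0.06872.

0.0687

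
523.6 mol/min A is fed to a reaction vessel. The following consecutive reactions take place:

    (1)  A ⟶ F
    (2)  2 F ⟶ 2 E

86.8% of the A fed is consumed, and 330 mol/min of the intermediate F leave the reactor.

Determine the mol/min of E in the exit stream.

124 mol/min

Conversion of A: A consumed = 1ξ₁ = 0.868 × 523.6 → ξ₁ = 454.5 mol/min.
F balance: n_F = 0 + 1ξ₁ − 2ξ₂ = 330 → ξ₂ = (1·454.5 − 330)/2 = 62.24 mol/min.
Outlet amounts (n = n₀ + Σ ν·ξ):
  A: 523.6 − 1(454.5) = 69.12
  F: 0 + 1(454.5) − 2(62.24) = 330
  E: 0 + 2(62.24) = 124.5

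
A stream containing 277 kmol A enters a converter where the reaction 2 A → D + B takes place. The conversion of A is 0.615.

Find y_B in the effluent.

0.307

A reacted = 0.615 × 277 = 170.4 kmol; ν_A = −2, so ξ = 170.4/2 = 85.18 kmol.
Outlet amounts (n = n₀ + ν ξ):
  A: 277 − 2(85.18) = 106.6
  D: 0 + 1(85.18) = 85.18
  B: 0 + 1(85.18) = 85.18
Total out = 277 kmol; y_B = 85.18 / 277 = 0.3075.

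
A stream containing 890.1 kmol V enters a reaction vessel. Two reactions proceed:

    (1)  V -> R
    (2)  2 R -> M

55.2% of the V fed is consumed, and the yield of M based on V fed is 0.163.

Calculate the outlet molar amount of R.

201 kmol

Conversion of V: V consumed = 1ξ₁ = 0.552 × 890.1 → ξ₁ = 491.3 kmol.
Yield of M: 1ξ₂ / 890.1 = 0.163 → ξ₂ = 145.1 kmol.
Outlet amounts (n = n₀ + Σ ν·ξ):
  V: 890.1 − 1(491.3) = 398.8
  R: 0 + 1(491.3) − 2(145.1) = 201.2
  M: 0 + 1(145.1) = 145.1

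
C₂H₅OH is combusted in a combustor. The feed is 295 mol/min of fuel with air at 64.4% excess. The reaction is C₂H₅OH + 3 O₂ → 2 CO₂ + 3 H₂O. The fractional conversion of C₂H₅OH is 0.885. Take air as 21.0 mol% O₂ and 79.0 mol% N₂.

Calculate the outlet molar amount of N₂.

Stoichiometric O₂ = 3 × 295 = 885 mol/min; O₂ fed = 885 × 1.644 = 1455 mol/min.
N₂ fed = 1455 × 79/21 = 5473 mol/min.
Fuel reacted = 0.885 × 295 → ξ = 261.1 mol/min.
Outlet (n = n₀ + ν ξ):
  C₂H₅OH: 295 − 1(261.1) = 33.93
  O₂: 1455 − 3(261.1) = 671.7
  N₂: 5473 (inert)
  CO₂: 0 + 2(261.1) = 522.1
  H₂O: 0 + 3(261.1) = 783.2

5470 mol/min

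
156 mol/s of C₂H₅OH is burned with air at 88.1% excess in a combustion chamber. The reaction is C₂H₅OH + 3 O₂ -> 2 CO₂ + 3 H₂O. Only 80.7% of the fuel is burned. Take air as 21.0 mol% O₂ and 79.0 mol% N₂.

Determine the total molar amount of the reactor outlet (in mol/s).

4470 mol/s

Stoichiometric O₂ = 3 × 156 = 468 mol/s; O₂ fed = 468 × 1.881 = 880.3 mol/s.
N₂ fed = 880.3 × 79/21 = 3312 mol/s.
Fuel reacted = 0.807 × 156 → ξ = 125.9 mol/s.
Outlet (n = n₀ + ν ξ):
  C₂H₅OH: 156 − 1(125.9) = 30.11
  O₂: 880.3 − 3(125.9) = 502.6
  N₂: 3312 (inert)
  CO₂: 0 + 2(125.9) = 251.8
  H₂O: 0 + 3(125.9) = 377.7
Total out = 30.11 + 502.6 + 3312 + 251.8 + 377.7 = 4474 mol/s.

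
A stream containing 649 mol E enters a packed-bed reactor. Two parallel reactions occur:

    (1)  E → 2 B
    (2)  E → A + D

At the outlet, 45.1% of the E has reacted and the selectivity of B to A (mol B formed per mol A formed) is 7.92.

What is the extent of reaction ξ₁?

Conversion of E: E consumed = 0.451 × 649 = 292.7 mol = 1ξ₁ + 1ξ₂.
Selectivity: 2ξ₁ / (1ξ₂) = 7.92 → ξ₁ = 3.96 ξ₂.
Substitute: (1·3.96 + 1) ξ₂ = 292.7 → ξ₂ = 59.01 mol, ξ₁ = 233.7 mol.
Outlet amounts (n = n₀ + Σ ν·ξ):
  E: 649 − 1(233.7) − 1(59.01) = 356.3
  B: 0 + 2(233.7) = 467.4
  A: 0 + 1(59.01) = 59.01
  D: 0 + 1(59.01) = 59.01

ξ₁ = 234 mol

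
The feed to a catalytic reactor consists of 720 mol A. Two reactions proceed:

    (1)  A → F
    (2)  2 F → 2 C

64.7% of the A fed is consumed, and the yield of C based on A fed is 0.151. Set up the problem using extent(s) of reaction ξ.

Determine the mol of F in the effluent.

357 mol

Conversion of A: A consumed = 1ξ₁ = 0.647 × 720 → ξ₁ = 465.8 mol.
Yield of C: 2ξ₂ / 720 = 0.151 → ξ₂ = 54.36 mol.
Outlet amounts (n = n₀ + Σ ν·ξ):
  A: 720 − 1(465.8) = 254.2
  F: 0 + 1(465.8) − 2(54.36) = 357.1
  C: 0 + 2(54.36) = 108.7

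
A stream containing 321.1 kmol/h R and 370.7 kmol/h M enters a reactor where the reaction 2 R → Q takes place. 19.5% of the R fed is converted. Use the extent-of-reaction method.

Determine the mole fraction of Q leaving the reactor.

R reacted = 0.195 × 321.1 = 62.61 kmol/h; ν_R = −2, so ξ = 62.61/2 = 31.31 kmol/h.
Outlet amounts (n = n₀ + ν ξ):
  R: 321.1 − 2(31.31) = 258.5
  Q: 0 + 1(31.31) = 31.31
  M: 370.7 (inert)
Total out = 660.5 kmol/h; y_Q = 31.31 / 660.5 = 0.0474.

0.0474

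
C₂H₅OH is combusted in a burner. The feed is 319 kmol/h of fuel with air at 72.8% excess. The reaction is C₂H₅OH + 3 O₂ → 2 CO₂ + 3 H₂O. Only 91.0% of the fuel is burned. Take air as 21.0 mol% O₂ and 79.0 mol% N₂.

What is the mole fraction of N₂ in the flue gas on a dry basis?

0.817

Stoichiometric O₂ = 3 × 319 = 957 kmol/h; O₂ fed = 957 × 1.728 = 1654 kmol/h.
N₂ fed = 1654 × 79/21 = 6221 kmol/h.
Fuel reacted = 0.91 × 319 → ξ = 290.3 kmol/h.
Outlet (n = n₀ + ν ξ):
  C₂H₅OH: 319 − 1(290.3) = 28.71
  O₂: 1654 − 3(290.3) = 782.8
  N₂: 6221 (inert)
  CO₂: 0 + 2(290.3) = 580.6
  H₂O: 0 + 3(290.3) = 870.9
Dry total = 7613 kmol/h; y_N₂ (dry) = 6221 / 7613 = 0.8171.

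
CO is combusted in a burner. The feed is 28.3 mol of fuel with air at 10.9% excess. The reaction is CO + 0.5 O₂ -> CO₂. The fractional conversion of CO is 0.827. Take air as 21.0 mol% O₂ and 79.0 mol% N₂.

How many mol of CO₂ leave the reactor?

Stoichiometric O₂ = 0.5 × 28.3 = 14.15 mol; O₂ fed = 14.15 × 1.109 = 15.69 mol.
N₂ fed = 15.69 × 79/21 = 59.03 mol.
Fuel reacted = 0.827 × 28.3 → ξ = 23.4 mol.
Outlet (n = n₀ + ν ξ):
  CO: 28.3 − 1(23.4) = 4.896
  O₂: 15.69 − 0.5(23.4) = 3.99
  N₂: 59.03 (inert)
  CO₂: 0 + 1(23.4) = 23.4

23.4 mol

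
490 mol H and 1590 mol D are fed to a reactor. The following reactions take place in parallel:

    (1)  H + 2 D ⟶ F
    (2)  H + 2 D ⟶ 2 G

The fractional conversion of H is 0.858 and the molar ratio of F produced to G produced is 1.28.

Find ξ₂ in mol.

ξ₂ = 118 mol

Conversion of H: H consumed = 0.858 × 490 = 420.4 mol = 1ξ₁ + 1ξ₂.
Selectivity: 1ξ₁ / (2ξ₂) = 1.28 → ξ₁ = 2.56 ξ₂.
Substitute: (1·2.56 + 1) ξ₂ = 420.4 → ξ₂ = 118.1 mol, ξ₁ = 302.3 mol.
Outlet amounts (n = n₀ + Σ ν·ξ):
  H: 490 − 1(302.3) − 1(118.1) = 69.58
  D: 1590 − 2(302.3) − 2(118.1) = 749.2
  F: 0 + 1(302.3) = 302.3
  G: 0 + 2(118.1) = 236.2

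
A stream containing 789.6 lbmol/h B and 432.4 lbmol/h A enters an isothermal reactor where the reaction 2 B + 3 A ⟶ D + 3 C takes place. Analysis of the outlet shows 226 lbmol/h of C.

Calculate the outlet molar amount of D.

75.3 lbmol/h

For C: n = n₀ + 3ξ → 226 = 0 + 3ξ, giving ξ = 75.33 lbmol/h.
Outlet amounts (n = n₀ + ν ξ):
  B: 789.6 − 2(75.33) = 638.9
  A: 432.4 − 3(75.33) = 206.4
  D: 0 + 1(75.33) = 75.33
  C: 0 + 3(75.33) = 226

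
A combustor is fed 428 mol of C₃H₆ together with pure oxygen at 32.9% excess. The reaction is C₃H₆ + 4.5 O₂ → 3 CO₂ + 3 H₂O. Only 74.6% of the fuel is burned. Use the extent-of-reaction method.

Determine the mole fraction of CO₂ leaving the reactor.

Stoichiometric O₂ = 4.5 × 428 = 1926 mol; O₂ fed = 1926 × 1.329 = 2560 mol.
Fuel reacted = 0.746 × 428 → ξ = 319.3 mol.
Outlet (n = n₀ + ν ξ):
  C₃H₆: 428 − 1(319.3) = 108.7
  O₂: 2560 − 4.5(319.3) = 1123
  CO₂: 0 + 3(319.3) = 957.9
  H₂O: 0 + 3(319.3) = 957.9
Total out = 3147 mol; y_CO₂ = 957.9 / 3147 = 0.3043.

0.304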